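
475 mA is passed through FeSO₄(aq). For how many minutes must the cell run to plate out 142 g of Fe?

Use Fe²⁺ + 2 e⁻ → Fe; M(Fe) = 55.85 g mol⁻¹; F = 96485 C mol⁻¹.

n(Fe) = m/M = 142 / 55.85 = 2.543 mol.
Each Fe atom requires 2 electrons, so n(e⁻) = 2 × 2.543 = 5.085 mol.
Q = n(e⁻)·F = 5.085 × 96485 = 490600 C.
t = Q/I = 490600 / 0.4750 A = 1033000 s = 17200 min.

17200 min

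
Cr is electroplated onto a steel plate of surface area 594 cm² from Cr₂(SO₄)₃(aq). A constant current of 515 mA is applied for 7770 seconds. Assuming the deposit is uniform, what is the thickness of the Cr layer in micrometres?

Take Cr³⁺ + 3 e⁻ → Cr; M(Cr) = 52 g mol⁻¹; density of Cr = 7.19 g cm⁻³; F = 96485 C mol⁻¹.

1.68 μm

Q = I·t = 0.5150 × 7770.0 = 4002 C; n(e⁻) = 0.04147 mol.
n(Cr) = n(e⁻)/3 = 0.01382 mol, so m = 0.01382 × 52 = 0.7189 g.
Volume = m/ρ = 0.7189 / 7.19 = 0.09998 cm³.
Thickness = V/A = 0.09998 / 594 = 1.68 × 10⁻⁴ cm = 1.68 μm.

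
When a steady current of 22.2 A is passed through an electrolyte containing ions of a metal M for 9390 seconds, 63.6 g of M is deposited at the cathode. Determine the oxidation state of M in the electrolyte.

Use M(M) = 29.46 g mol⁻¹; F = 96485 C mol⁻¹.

Q = I·t = 22.20 A × 9390.0 s = 208500 C, so n(e⁻) = 208500/96485 = 2.161 mol.
n(M) deposited = 63.6 / 29.46 = 2.159 mol.
Electrons per atom = n(e⁻)/n(M) = 2.161 / 2.159 = 1.00 ≈ 1, so the ion is M⁺.

+1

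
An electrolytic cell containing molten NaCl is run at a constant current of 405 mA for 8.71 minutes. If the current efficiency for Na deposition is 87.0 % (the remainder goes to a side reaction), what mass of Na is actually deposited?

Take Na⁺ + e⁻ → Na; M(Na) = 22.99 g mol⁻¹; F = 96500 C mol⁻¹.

Q = I·t = 0.4050 × 522.60 = 211.7 C.
n(e⁻) = 211.7/96500 = 0.002193 mol; theoretically n(Na) = 0.002193/1 = 0.002193 mol, m_theo = 0.05042 g.
At 87.0 % efficiency, m_actual = 0.870 × 0.05042 = 0.0439 g.

0.0439 g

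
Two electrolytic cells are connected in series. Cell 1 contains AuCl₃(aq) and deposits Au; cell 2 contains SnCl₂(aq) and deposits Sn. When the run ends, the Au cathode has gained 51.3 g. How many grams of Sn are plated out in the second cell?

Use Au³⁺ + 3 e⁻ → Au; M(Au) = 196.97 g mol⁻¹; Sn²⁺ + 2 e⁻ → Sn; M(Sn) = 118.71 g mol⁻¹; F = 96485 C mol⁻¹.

46.4 g

n(Au) = 51.3 / 196.97 = 0.2604 mol.
Since Au³⁺ + 3 e⁻ → Au, n(e⁻) passed = 3 × 0.2604 = 0.7813 mol.
Cells in series carry the same charge, so the same 0.7813 mol of electrons passes through cell 2.
Sn²⁺ + 2 e⁻ → Sn, so n(Sn) = 0.7813 / 2 = 0.3907 mol.
m(Sn) = 0.3907 × 118.71 = 46.4 g.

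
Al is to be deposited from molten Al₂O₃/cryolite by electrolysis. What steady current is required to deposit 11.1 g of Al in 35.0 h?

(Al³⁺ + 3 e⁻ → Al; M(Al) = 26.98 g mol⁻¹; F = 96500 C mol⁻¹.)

0.945 A

n(Al) = 11.1 / 26.98 = 0.4114 mol.
n(e⁻) = 3 × 0.4114 = 1.234 mol.
Q = n(e⁻)·F = 1.234 × 96500 = 119100 C.
I = Q/t = 119100 / 126000 s = 0.945 A.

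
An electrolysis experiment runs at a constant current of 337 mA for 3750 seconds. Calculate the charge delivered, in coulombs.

Q = I·t = 0.3370 A × 3750.0 s = 1260 C.

1260 C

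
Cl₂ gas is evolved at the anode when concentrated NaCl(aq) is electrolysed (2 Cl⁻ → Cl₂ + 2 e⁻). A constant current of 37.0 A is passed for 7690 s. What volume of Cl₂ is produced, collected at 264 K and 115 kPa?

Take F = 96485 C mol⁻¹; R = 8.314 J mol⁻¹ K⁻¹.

Q = I·t = 37.00 A × 7690.0 s = 284500 C.
n(e⁻) = Q/F = 284500 / 96485 = 2.949 mol.
2 electrons are transferred per Cl₂ molecule, so n(Cl₂) = 2.949 / 2 = 1.474 mol.
V = nRT/P = (1.474 × 8.314 × 264) / (115 × 10³ Pa) = 0.0281 m³ = 28.1 L.

28.1 L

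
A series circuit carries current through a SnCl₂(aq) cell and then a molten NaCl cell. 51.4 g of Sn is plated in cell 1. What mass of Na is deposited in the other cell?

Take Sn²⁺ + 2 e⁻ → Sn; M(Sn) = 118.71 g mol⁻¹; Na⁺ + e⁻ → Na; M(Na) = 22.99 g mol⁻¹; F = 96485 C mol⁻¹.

n(Sn) = 51.4 / 118.71 = 0.4330 mol.
Since Sn²⁺ + 2 e⁻ → Sn, n(e⁻) passed = 2 × 0.4330 = 0.8660 mol.
Cells in series carry the same charge, so the same 0.8660 mol of electrons passes through cell 2.
Na⁺ + e⁻ → Na, so n(Na) = 0.8660 / 1 = 0.8660 mol.
m(Na) = 0.8660 × 22.99 = 19.9 g.

19.9 g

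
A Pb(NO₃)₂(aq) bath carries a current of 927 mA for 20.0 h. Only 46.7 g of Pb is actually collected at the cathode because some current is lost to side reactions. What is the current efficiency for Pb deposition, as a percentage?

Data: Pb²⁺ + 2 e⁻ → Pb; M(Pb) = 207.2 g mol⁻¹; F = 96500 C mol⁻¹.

Q = I·t = 0.9270 × 72000 = 66740 C; n(e⁻) = 66740/96500 = 0.6916 mol.
Theoretical n(Pb) = n(e⁻)/2 = 0.3458 mol, i.e. m_theo = 0.3458 × 207.2 = 71.65 g.
Efficiency = m_actual / m_theo = 46.7 / 71.65 = 65.2 %.

65.2 %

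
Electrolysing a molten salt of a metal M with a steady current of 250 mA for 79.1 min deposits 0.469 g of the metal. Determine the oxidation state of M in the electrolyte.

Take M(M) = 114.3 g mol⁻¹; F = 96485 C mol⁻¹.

Q = I·t = 0.2500 A × 4746.0 s = 1186 C, so n(e⁻) = 1186/96485 = 0.01230 mol.
n(M) deposited = 0.469 / 114.3 = 0.004103 mol.
Electrons per atom = n(e⁻)/n(M) = 0.01230 / 0.004103 = 3.00 ≈ 3, so the ion is M³⁺.

+3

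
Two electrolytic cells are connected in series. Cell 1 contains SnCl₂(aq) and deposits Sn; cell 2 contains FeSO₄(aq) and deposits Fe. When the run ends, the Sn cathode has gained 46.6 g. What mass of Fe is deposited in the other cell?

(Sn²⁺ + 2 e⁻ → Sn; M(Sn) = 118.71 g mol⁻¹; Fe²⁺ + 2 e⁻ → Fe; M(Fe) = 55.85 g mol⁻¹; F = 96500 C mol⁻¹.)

n(Sn) = 46.6 / 118.71 = 0.3926 mol.
Since Sn²⁺ + 2 e⁻ → Sn, n(e⁻) passed = 2 × 0.3926 = 0.7851 mol.
Cells in series carry the same charge, so the same 0.7851 mol of electrons passes through cell 2.
Fe²⁺ + 2 e⁻ → Fe, so n(Fe) = 0.7851 / 2 = 0.3926 mol.
m(Fe) = 0.3926 × 55.85 = 21.9 g.

21.9 g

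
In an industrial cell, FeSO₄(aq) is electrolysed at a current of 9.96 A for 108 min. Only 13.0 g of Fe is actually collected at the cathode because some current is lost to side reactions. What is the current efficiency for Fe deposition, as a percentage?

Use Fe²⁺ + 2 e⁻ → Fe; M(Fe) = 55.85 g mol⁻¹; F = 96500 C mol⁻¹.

Q = I·t = 9.960 × 6480.0 = 64540 C; n(e⁻) = 64540/96500 = 0.6688 mol.
Theoretical n(Fe) = n(e⁻)/2 = 0.3344 mol, i.e. m_theo = 0.3344 × 55.85 = 18.68 g.
Efficiency = m_actual / m_theo = 13.0 / 18.68 = 69.6 %.

69.6 %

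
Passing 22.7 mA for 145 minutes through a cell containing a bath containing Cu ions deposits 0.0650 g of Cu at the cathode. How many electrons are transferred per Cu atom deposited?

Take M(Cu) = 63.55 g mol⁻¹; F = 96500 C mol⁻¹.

Q = I·t = 0.02270 A × 8700.0 s = 197.5 C, so n(e⁻) = 197.5/96500 = 0.002047 mol.
n(Cu) deposited = 0.0650 / 63.55 = 0.001023 mol.
Electrons per atom = n(e⁻)/n(Cu) = 0.002047 / 0.001023 = 2.00 ≈ 2, so the ion is Cu²⁺.

2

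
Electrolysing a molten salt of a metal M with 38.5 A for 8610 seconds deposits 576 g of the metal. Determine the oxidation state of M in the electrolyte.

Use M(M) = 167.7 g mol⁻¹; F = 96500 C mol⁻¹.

+1

Q = I·t = 38.50 A × 8610.0 s = 331500 C, so n(e⁻) = 331500/96500 = 3.435 mol.
n(M) deposited = 576 / 167.7 = 3.435 mol.
Electrons per atom = n(e⁻)/n(M) = 3.435 / 3.435 = 1.00 ≈ 1, so the ion is M⁺.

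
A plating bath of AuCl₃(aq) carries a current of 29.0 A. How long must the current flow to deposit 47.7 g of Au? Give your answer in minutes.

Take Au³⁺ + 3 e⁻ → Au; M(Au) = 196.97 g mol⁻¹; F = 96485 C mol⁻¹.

40.3 min

n(Au) = m/M = 47.7 / 196.97 = 0.2422 mol.
Each Au atom requires 3 electrons, so n(e⁻) = 3 × 0.2422 = 0.7265 mol.
Q = n(e⁻)·F = 0.7265 × 96485 = 70100 C.
t = Q/I = 70100 / 29.00 A = 2417 s = 40.3 min.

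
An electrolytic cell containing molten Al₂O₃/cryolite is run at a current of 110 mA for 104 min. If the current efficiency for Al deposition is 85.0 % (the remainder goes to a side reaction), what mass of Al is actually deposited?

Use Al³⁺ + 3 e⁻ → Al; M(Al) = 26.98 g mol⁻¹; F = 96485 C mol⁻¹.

Q = I·t = 0.1100 × 6240.0 = 686.4 C.
n(e⁻) = 686.4/96485 = 0.007114 mol; theoretically n(Al) = 0.007114/3 = 0.002371 mol, m_theo = 0.06398 g.
At 85.0 % efficiency, m_actual = 0.850 × 0.06398 = 0.0544 g.

0.0544 g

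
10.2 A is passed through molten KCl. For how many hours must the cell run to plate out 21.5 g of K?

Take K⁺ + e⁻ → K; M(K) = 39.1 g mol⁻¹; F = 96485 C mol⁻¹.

n(K) = m/M = 21.5 / 39.1 = 0.5499 mol.
Each K atom requires 1 electron, so n(e⁻) = 1 × 0.5499 = 0.5499 mol.
Q = n(e⁻)·F = 0.5499 × 96485 = 53050 C.
t = Q/I = 53050 / 10.20 A = 5201 s = 1.44 h.

1.44 h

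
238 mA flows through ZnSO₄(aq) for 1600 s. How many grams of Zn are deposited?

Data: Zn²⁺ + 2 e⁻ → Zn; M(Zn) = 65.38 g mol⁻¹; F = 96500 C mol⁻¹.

Q = I·t = 0.2380 A × 1600.0 s = 380.8 C.
n(e⁻) = Q/F = 380.8 / 96500 = 0.003946 mol.
Zn²⁺ + 2 e⁻ → Zn, so n(Zn) = n(e⁻)/2 = 0.001973 mol.
m = n·M = 0.001973 × 65.38 = 0.129 g.

0.129 g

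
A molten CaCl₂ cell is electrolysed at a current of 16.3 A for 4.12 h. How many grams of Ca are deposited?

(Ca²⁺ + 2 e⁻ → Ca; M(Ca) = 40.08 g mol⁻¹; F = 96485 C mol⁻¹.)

50.2 g

Q = I·t = 16.30 A × 14832 s = 241800 C.
n(e⁻) = Q/F = 241800 / 96485 = 2.506 mol.
Ca²⁺ + 2 e⁻ → Ca, so n(Ca) = n(e⁻)/2 = 1.253 mol.
m = n·M = 1.253 × 40.08 = 50.2 g.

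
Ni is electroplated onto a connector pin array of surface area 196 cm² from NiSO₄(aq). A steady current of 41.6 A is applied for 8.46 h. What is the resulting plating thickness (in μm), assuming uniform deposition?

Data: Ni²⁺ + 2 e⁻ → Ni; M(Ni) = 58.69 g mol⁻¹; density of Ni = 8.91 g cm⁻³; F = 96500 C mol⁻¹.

Q = I·t = 41.60 × 30456 = 1267000 C; n(e⁻) = 13.13 mol.
n(Ni) = n(e⁻)/2 = 6.565 mol, so m = 6.565 × 58.69 = 385.3 g.
Volume = m/ρ = 385.3 / 8.91 = 43.24 cm³.
Thickness = V/A = 43.24 / 196 = 0.221 cm = 2210 μm.

2210 μm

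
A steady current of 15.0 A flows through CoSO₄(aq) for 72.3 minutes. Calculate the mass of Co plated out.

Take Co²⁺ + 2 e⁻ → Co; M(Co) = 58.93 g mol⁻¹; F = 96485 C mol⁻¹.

19.9 g

Q = I·t = 15.00 A × 4338.0 s = 65070 C.
n(e⁻) = Q/F = 65070 / 96485 = 0.6744 mol.
Co²⁺ + 2 e⁻ → Co, so n(Co) = n(e⁻)/2 = 0.3372 mol.
m = n·M = 0.3372 × 58.93 = 19.9 g.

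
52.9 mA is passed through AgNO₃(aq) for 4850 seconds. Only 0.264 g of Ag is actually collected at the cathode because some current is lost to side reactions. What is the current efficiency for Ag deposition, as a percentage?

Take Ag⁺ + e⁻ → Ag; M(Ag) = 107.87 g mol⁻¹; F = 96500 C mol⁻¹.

92.1 %

Q = I·t = 0.05290 × 4850.0 = 256.6 C; n(e⁻) = 256.6/96500 = 0.002659 mol.
Theoretical n(Ag) = n(e⁻)/1 = 0.002659 mol, i.e. m_theo = 0.002659 × 107.87 = 0.2868 g.
Efficiency = m_actual / m_theo = 0.264 / 0.2868 = 92.1 %.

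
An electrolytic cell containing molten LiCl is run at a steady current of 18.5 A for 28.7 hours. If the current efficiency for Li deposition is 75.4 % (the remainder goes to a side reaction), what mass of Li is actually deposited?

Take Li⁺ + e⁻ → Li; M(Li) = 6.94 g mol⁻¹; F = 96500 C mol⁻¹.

104 g

Q = I·t = 18.50 × 103320 = 1911000 C.
n(e⁻) = 1911000/96500 = 19.81 mol; theoretically n(Li) = 19.81/1 = 19.81 mol, m_theo = 137.5 g.
At 75.4 % efficiency, m_actual = 0.754 × 137.5 = 104 g.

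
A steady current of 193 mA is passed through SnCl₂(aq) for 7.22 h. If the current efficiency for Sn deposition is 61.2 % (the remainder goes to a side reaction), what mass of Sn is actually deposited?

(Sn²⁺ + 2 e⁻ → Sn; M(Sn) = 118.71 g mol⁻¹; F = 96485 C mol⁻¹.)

Q = I·t = 0.1930 × 25992 = 5016 C.
n(e⁻) = 5016/96485 = 0.05199 mol; theoretically n(Sn) = 0.05199/2 = 0.02600 mol, m_theo = 3.086 g.
At 61.2 % efficiency, m_actual = 0.612 × 3.086 = 1.89 g.

1.89 g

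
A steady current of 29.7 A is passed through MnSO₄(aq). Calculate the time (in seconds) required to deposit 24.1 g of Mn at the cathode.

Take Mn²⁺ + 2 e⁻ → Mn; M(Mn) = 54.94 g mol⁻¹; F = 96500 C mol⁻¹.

n(Mn) = m/M = 24.1 / 54.94 = 0.4387 mol.
Each Mn atom requires 2 electrons, so n(e⁻) = 2 × 0.4387 = 0.8773 mol.
Q = n(e⁻)·F = 0.8773 × 96500 = 84660 C.
t = Q/I = 84660 / 29.70 A = 2851 s.

2850 s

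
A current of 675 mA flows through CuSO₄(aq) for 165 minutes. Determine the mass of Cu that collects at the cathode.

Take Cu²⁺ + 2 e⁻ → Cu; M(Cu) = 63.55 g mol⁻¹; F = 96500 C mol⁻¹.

2.20 g

Q = I·t = 0.6750 A × 9900.0 s = 6682 C.
n(e⁻) = Q/F = 6682 / 96500 = 0.06925 mol.
Cu²⁺ + 2 e⁻ → Cu, so n(Cu) = n(e⁻)/2 = 0.03462 mol.
m = n·M = 0.03462 × 63.55 = 2.20 g.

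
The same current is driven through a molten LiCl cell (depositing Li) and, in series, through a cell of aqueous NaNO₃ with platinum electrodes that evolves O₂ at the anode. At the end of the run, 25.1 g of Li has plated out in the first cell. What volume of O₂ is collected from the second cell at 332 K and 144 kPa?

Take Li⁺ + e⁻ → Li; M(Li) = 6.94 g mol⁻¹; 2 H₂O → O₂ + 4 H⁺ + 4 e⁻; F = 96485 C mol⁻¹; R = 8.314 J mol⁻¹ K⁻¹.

17.3 L

n(Li) = 25.1 / 6.94 = 3.617 mol, so n(e⁻) = 1 × 3.617 = 3.617 mol.
The cells are in series, so the same 3.617 mol of electrons passes through the second cell.
2 H₂O → O₂ + 4 H⁺ + 4 e⁻ — 4 mol e⁻ per mol O₂, so n(O₂) = 3.617/4 = 0.9042 mol.
V = nRT/P = (0.9042 × 8.314 × 332) / (144 × 10³) = 0.0173 m³ = 17.3 L.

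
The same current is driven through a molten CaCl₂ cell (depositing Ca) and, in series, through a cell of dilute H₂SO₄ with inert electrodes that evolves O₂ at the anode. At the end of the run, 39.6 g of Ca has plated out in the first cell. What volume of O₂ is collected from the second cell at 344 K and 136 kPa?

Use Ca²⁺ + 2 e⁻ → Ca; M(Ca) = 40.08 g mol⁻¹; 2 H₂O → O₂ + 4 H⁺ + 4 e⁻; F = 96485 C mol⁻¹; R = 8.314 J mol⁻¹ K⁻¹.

n(Ca) = 39.6 / 40.08 = 0.9880 mol, so n(e⁻) = 2 × 0.9880 = 1.976 mol.
The cells are in series, so the same 1.976 mol of electrons passes through the second cell.
2 H₂O → O₂ + 4 H⁺ + 4 e⁻ — 4 mol e⁻ per mol O₂, so n(O₂) = 1.976/4 = 0.4940 mol.
V = nRT/P = (0.4940 × 8.314 × 344) / (136 × 10³) = 0.0104 m³ = 10.4 L.

10.4 L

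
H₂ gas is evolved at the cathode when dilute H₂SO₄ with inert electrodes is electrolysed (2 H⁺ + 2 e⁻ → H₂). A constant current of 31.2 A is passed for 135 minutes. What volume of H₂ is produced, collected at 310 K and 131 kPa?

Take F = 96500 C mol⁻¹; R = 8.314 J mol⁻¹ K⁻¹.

Q = I·t = 31.20 A × 8100.0 s = 252700 C.
n(e⁻) = Q/F = 252700 / 96500 = 2.619 mol.
2 electrons are transferred per H₂ molecule, so n(H₂) = 2.619 / 2 = 1.309 mol.
V = nRT/P = (1.309 × 8.314 × 310) / (131 × 10³ Pa) = 0.0258 m³ = 25.8 L.

25.8 L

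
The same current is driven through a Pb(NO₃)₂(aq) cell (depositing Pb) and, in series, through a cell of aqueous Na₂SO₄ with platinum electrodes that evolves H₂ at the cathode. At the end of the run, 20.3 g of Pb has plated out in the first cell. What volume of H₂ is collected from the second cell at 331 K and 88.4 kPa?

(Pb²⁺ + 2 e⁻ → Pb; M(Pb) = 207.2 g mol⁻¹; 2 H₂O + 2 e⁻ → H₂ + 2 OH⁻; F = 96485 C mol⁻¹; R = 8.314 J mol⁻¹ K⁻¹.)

n(Pb) = 20.3 / 207.2 = 0.09797 mol, so n(e⁻) = 2 × 0.09797 = 0.1959 mol.
The cells are in series, so the same 0.1959 mol of electrons passes through the second cell.
2 H₂O + 2 e⁻ → H₂ + 2 OH⁻ — 2 mol e⁻ per mol H₂, so n(H₂) = 0.1959/2 = 0.09797 mol.
V = nRT/P = (0.09797 × 8.314 × 331) / (88.4 × 10³) = 0.00305 m³ = 3.05 L.

3.05 L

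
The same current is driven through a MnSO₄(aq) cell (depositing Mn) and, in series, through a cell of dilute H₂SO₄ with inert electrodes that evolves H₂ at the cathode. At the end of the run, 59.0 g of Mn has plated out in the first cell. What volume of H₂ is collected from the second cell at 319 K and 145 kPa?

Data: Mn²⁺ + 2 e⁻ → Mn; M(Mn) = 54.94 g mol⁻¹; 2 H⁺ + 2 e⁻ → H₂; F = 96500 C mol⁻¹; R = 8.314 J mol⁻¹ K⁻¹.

n(Mn) = 59.0 / 54.94 = 1.074 mol, so n(e⁻) = 2 × 1.074 = 2.148 mol.
The cells are in series, so the same 2.148 mol of electrons passes through the second cell.
2 H⁺ + 2 e⁻ → H₂ — 2 mol e⁻ per mol H₂, so n(H₂) = 2.148/2 = 1.074 mol.
V = nRT/P = (1.074 × 8.314 × 319) / (145 × 10³) = 0.0196 m³ = 19.6 L.

19.6 L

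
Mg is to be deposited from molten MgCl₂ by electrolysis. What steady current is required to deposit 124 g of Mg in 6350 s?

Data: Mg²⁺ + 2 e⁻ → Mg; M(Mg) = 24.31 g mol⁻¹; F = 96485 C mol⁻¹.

n(Mg) = 124 / 24.31 = 5.101 mol.
n(e⁻) = 2 × 5.101 = 10.20 mol.
Q = n(e⁻)·F = 10.20 × 96485 = 984300 C.
I = Q/t = 984300 / 6350.0 s = 155 A.

155 A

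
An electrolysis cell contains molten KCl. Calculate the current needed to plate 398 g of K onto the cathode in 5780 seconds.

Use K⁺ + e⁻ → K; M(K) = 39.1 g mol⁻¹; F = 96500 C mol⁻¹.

n(K) = 398 / 39.1 = 10.18 mol.
n(e⁻) = 1 × 10.18 = 10.18 mol.
Q = n(e⁻)·F = 10.18 × 96500 = 982300 C.
I = Q/t = 982300 / 5780.0 s = 170 A.

170 A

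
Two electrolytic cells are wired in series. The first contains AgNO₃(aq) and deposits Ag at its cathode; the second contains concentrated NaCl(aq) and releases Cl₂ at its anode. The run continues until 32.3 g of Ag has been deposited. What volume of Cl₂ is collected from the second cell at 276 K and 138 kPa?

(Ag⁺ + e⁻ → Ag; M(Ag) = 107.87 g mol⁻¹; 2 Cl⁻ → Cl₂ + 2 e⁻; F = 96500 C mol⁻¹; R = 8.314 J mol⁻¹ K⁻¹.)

n(Ag) = 32.3 / 107.87 = 0.2994 mol, so n(e⁻) = 1 × 0.2994 = 0.2994 mol.
The cells are in series, so the same 0.2994 mol of electrons passes through the second cell.
2 Cl⁻ → Cl₂ + 2 e⁻ — 2 mol e⁻ per mol Cl₂, so n(Cl₂) = 0.2994/2 = 0.1497 mol.
V = nRT/P = (0.1497 × 8.314 × 276) / (138 × 10³) = 0.00249 m³ = 2.49 L.

2.49 L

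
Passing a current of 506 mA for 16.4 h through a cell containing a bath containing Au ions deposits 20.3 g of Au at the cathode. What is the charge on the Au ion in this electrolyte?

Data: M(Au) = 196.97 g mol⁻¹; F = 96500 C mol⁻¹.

+3

Q = I·t = 0.5060 A × 59040 s = 29870 C, so n(e⁻) = 29870/96500 = 0.3096 mol.
n(Au) deposited = 20.3 / 196.97 = 0.1031 mol.
Electrons per atom = n(e⁻)/n(Au) = 0.3096 / 0.1031 = 3.00 ≈ 3, so the ion is Au³⁺.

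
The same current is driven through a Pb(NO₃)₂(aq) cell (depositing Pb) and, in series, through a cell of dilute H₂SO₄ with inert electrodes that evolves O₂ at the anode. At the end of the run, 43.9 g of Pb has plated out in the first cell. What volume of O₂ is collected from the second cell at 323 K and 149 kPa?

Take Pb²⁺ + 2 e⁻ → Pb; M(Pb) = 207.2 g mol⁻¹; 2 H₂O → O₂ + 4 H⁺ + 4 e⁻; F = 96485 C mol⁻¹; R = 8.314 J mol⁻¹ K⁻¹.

n(Pb) = 43.9 / 207.2 = 0.2119 mol, so n(e⁻) = 2 × 0.2119 = 0.4237 mol.
The cells are in series, so the same 0.4237 mol of electrons passes through the second cell.
2 H₂O → O₂ + 4 H⁺ + 4 e⁻ — 4 mol e⁻ per mol O₂, so n(O₂) = 0.4237/4 = 0.1059 mol.
V = nRT/P = (0.1059 × 8.314 × 323) / (149 × 10³) = 0.00191 m³ = 1.91 L.

1.91 L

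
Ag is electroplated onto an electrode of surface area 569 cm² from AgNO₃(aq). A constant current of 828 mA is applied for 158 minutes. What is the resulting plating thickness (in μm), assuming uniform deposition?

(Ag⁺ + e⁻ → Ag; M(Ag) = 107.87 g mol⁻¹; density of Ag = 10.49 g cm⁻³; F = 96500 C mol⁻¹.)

14.7 μm

Q = I·t = 0.8280 × 9480.0 = 7849 C; n(e⁻) = 0.08134 mol.
n(Ag) = n(e⁻)/1 = 0.08134 mol, so m = 0.08134 × 107.87 = 8.774 g.
Volume = m/ρ = 8.774 / 10.49 = 0.8364 cm³.
Thickness = V/A = 0.8364 / 569 = 0.00147 cm = 14.7 μm.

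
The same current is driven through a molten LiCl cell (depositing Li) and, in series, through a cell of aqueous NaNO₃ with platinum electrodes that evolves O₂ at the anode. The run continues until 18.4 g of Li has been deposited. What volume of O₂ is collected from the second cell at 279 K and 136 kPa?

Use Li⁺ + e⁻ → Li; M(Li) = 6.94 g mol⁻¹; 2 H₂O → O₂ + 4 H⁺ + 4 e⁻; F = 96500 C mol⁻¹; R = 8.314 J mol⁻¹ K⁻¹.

n(Li) = 18.4 / 6.94 = 2.651 mol, so n(e⁻) = 1 × 2.651 = 2.651 mol.
The cells are in series, so the same 2.651 mol of electrons passes through the second cell.
2 H₂O → O₂ + 4 H⁺ + 4 e⁻ — 4 mol e⁻ per mol O₂, so n(O₂) = 2.651/4 = 0.6628 mol.
V = nRT/P = (0.6628 × 8.314 × 279) / (136 × 10³) = 0.0113 m³ = 11.3 L.

11.3 L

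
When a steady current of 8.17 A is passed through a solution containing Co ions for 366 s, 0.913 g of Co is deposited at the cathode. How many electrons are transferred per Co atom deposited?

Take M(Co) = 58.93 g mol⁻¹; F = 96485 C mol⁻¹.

Q = I·t = 8.170 A × 366.00 s = 2990 C, so n(e⁻) = 2990/96485 = 0.03099 mol.
n(Co) deposited = 0.913 / 58.93 = 0.01549 mol.
Electrons per atom = n(e⁻)/n(Co) = 0.03099 / 0.01549 = 2.00 ≈ 2, so the ion is Co²⁺.

2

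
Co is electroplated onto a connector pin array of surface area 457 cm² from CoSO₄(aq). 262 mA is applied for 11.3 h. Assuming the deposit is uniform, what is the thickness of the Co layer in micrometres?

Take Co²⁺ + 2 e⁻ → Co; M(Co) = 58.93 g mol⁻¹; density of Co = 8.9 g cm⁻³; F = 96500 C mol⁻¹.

8.00 μm

Q = I·t = 0.2620 × 40680 = 10660 C; n(e⁻) = 0.1104 mol.
n(Co) = n(e⁻)/2 = 0.05522 mol, so m = 0.05522 × 58.93 = 3.254 g.
Volume = m/ρ = 3.254 / 8.9 = 0.3657 cm³.
Thickness = V/A = 0.3657 / 457 = 8.00 × 10⁻⁴ cm = 8.00 μm.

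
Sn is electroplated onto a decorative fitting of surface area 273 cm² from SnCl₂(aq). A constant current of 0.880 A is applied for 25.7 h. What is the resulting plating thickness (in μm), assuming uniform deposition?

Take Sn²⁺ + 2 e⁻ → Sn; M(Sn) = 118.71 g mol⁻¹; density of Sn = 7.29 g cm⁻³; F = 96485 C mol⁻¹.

Q = I·t = 0.8800 × 92520 = 81420 C; n(e⁻) = 0.8438 mol.
n(Sn) = n(e⁻)/2 = 0.4219 mol, so m = 0.4219 × 118.71 = 50.09 g.
Volume = m/ρ = 50.09 / 7.29 = 6.870 cm³.
Thickness = V/A = 6.870 / 273 = 0.0252 cm = 252 μm.

252 μm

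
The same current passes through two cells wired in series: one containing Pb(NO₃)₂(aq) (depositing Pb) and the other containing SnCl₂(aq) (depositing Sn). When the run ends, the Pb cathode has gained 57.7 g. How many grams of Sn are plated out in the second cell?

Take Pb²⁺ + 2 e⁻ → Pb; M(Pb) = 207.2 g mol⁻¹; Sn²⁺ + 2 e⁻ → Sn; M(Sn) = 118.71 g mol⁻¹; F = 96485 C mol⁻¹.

n(Pb) = 57.7 / 207.2 = 0.2785 mol.
Since Pb²⁺ + 2 e⁻ → Pb, n(e⁻) passed = 2 × 0.2785 = 0.5569 mol.
Cells in series carry the same charge, so the same 0.5569 mol of electrons passes through cell 2.
Sn²⁺ + 2 e⁻ → Sn, so n(Sn) = 0.5569 / 2 = 0.2785 mol.
m(Sn) = 0.2785 × 118.71 = 33.1 g.

33.1 g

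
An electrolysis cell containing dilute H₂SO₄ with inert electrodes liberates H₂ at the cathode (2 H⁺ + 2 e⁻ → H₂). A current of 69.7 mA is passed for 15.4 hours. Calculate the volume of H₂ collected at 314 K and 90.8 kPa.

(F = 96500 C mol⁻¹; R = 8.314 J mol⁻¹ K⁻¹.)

0.576 L

Q = I·t = 0.06970 A × 55440 s = 3864 C.
n(e⁻) = Q/F = 3864 / 96500 = 0.04004 mol.
2 electrons are transferred per H₂ molecule, so n(H₂) = 0.04004 / 2 = 0.02002 mol.
V = nRT/P = (0.02002 × 8.314 × 314) / (90.8 × 10³ Pa) = 5.76 × 10⁻⁴ m³ = 0.576 L.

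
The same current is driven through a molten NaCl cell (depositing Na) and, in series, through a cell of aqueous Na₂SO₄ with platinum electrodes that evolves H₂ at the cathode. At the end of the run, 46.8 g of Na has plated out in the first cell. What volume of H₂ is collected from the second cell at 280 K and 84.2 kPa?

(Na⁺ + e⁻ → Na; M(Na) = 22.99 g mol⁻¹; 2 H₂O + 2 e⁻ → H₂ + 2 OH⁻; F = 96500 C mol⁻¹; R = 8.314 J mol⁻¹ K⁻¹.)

28.1 L

n(Na) = 46.8 / 22.99 = 2.036 mol, so n(e⁻) = 1 × 2.036 = 2.036 mol.
The cells are in series, so the same 2.036 mol of electrons passes through the second cell.
2 H₂O + 2 e⁻ → H₂ + 2 OH⁻ — 2 mol e⁻ per mol H₂, so n(H₂) = 2.036/2 = 1.018 mol.
V = nRT/P = (1.018 × 8.314 × 280) / (84.2 × 10³) = 0.0281 m³ = 28.1 L.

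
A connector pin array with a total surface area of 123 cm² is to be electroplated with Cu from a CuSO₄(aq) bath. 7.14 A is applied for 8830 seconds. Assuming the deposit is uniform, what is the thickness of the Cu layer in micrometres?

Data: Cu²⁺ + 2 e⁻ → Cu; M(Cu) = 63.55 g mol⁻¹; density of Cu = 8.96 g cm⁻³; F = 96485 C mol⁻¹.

Q = I·t = 7.140 × 8830.0 = 63050 C; n(e⁻) = 0.6534 mol.
n(Cu) = n(e⁻)/2 = 0.3267 mol, so m = 0.3267 × 63.55 = 20.76 g.
Volume = m/ρ = 20.76 / 8.96 = 2.317 cm³.
Thickness = V/A = 2.317 / 123 = 0.0188 cm = 188 μm.

188 μm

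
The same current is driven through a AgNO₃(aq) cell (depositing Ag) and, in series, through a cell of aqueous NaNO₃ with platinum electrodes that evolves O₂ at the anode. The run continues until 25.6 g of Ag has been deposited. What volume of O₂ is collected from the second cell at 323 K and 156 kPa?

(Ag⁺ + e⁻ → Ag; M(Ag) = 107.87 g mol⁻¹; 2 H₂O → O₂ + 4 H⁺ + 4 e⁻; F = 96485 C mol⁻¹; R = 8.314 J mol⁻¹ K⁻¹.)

1.02 L

n(Ag) = 25.6 / 107.87 = 0.2373 mol, so n(e⁻) = 1 × 0.2373 = 0.2373 mol.
The cells are in series, so the same 0.2373 mol of electrons passes through the second cell.
2 H₂O → O₂ + 4 H⁺ + 4 e⁻ — 4 mol e⁻ per mol O₂, so n(O₂) = 0.2373/4 = 0.05933 mol.
V = nRT/P = (0.05933 × 8.314 × 323) / (156 × 10³) = 0.00102 m³ = 1.02 L.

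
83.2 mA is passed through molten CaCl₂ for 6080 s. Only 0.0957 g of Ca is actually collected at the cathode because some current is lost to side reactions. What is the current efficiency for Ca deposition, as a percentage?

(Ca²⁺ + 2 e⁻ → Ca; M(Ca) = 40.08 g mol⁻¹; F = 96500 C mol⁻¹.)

91.1 %

Q = I·t = 0.08320 × 6080.0 = 505.9 C; n(e⁻) = 505.9/96500 = 0.005242 mol.
Theoretical n(Ca) = n(e⁻)/2 = 0.002621 mol, i.e. m_theo = 0.002621 × 40.08 = 0.1051 g.
Efficiency = m_actual / m_theo = 0.0957 / 0.1051 = 91.1 %.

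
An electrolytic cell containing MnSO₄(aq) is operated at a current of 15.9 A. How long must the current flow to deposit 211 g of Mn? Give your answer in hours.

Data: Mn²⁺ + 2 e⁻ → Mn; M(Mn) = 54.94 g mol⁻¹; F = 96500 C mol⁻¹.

n(Mn) = m/M = 211 / 54.94 = 3.841 mol.
Each Mn atom requires 2 electrons, so n(e⁻) = 2 × 3.841 = 7.681 mol.
Q = n(e⁻)·F = 7.681 × 96500 = 741200 C.
t = Q/I = 741200 / 15.90 A = 46620 s = 12.9 h.

12.9 h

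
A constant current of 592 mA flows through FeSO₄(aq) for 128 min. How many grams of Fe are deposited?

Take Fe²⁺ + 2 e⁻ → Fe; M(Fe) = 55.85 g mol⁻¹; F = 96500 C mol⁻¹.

Q = I·t = 0.5920 A × 7680.0 s = 4547 C.
n(e⁻) = Q/F = 4547 / 96500 = 0.04711 mol.
Fe²⁺ + 2 e⁻ → Fe, so n(Fe) = n(e⁻)/2 = 0.02356 mol.
m = n·M = 0.02356 × 55.85 = 1.32 g.

1.32 g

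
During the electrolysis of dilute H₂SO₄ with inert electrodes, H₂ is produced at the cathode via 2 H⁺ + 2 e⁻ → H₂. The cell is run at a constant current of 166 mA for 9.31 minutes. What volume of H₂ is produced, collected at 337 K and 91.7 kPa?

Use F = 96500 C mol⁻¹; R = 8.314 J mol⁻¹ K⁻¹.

Q = I·t = 0.1660 A × 558.60 s = 92.73 C.
n(e⁻) = Q/F = 92.73 / 96500 = 0.0009609 mol.
2 electrons are transferred per H₂ molecule, so n(H₂) = 0.0009609 / 2 = 0.0004805 mol.
V = nRT/P = (0.0004805 × 8.314 × 337) / (91.7 × 10³ Pa) = 1.47 × 10⁻⁵ m³ = 0.0147 L.

0.0147 L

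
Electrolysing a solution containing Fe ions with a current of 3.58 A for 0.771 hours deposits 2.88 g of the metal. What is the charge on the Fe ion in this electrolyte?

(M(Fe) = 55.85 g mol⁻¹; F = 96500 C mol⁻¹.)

Q = I·t = 3.580 A × 2775.6 s = 9937 C, so n(e⁻) = 9937/96500 = 0.1030 mol.
n(Fe) deposited = 2.88 / 55.85 = 0.05157 mol.
Electrons per atom = n(e⁻)/n(Fe) = 0.1030 / 0.05157 = 2.00 ≈ 2, so the ion is Fe²⁺.

+2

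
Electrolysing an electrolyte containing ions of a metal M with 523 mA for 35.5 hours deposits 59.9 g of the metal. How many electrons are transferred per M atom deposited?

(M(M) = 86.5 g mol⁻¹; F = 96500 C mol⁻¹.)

1

Q = I·t = 0.5230 A × 127800 s = 66840 C, so n(e⁻) = 66840/96500 = 0.6926 mol.
n(M) deposited = 59.9 / 86.5 = 0.6925 mol.
Electrons per atom = n(e⁻)/n(M) = 0.6926 / 0.6925 = 1.00 ≈ 1, so the ion is M⁺.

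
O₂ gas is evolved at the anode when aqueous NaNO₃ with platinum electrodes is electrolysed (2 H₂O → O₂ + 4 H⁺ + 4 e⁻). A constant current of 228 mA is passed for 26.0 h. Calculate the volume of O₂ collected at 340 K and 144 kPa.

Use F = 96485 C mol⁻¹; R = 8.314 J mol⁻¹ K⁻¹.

Q = I·t = 0.2280 A × 93600 s = 21340 C.
n(e⁻) = Q/F = 21340 / 96485 = 0.2212 mol.
4 electrons are transferred per O₂ molecule, so n(O₂) = 0.2212 / 4 = 0.05530 mol.
V = nRT/P = (0.05530 × 8.314 × 340) / (144 × 10³ Pa) = 0.00109 m³ = 1.09 L.

1.09 L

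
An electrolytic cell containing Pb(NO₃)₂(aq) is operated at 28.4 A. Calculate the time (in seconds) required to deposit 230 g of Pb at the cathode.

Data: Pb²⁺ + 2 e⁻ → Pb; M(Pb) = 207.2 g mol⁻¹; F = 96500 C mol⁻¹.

n(Pb) = m/M = 230 / 207.2 = 1.110 mol.
Each Pb atom requires 2 electrons, so n(e⁻) = 2 × 1.110 = 2.220 mol.
Q = n(e⁻)·F = 2.220 × 96500 = 214200 C.
t = Q/I = 214200 / 28.40 A = 7544 s.

7540 s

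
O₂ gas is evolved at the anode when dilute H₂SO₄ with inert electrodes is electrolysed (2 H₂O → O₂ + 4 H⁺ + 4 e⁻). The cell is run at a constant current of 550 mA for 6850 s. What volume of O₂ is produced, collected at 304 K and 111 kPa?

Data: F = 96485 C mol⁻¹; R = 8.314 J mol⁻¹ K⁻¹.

0.222 L

Q = I·t = 0.5500 A × 6850.0 s = 3768 C.
n(e⁻) = Q/F = 3768 / 96485 = 0.03905 mol.
4 electrons are transferred per O₂ molecule, so n(O₂) = 0.03905 / 4 = 0.009762 mol.
V = nRT/P = (0.009762 × 8.314 × 304) / (111 × 10³ Pa) = 2.22 × 10⁻⁴ m³ = 0.222 L.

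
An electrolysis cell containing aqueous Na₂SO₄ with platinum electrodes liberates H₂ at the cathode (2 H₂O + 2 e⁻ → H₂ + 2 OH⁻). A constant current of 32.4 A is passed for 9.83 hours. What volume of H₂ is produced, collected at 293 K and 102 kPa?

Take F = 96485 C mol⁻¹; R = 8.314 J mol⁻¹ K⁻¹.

142 L

Q = I·t = 32.40 A × 35388 s = 1147000 C.
n(e⁻) = Q/F = 1147000 / 96485 = 11.88 mol.
2 electrons are transferred per H₂ molecule, so n(H₂) = 11.88 / 2 = 5.942 mol.
V = nRT/P = (5.942 × 8.314 × 293) / (102 × 10³ Pa) = 0.142 m³ = 142 L.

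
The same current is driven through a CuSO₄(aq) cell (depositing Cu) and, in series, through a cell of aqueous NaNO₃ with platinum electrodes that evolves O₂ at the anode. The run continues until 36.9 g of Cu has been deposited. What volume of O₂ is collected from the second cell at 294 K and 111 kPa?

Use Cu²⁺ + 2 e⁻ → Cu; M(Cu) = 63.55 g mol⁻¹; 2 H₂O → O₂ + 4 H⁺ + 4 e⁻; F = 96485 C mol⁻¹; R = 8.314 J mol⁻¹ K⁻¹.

n(Cu) = 36.9 / 63.55 = 0.5806 mol, so n(e⁻) = 2 × 0.5806 = 1.161 mol.
The cells are in series, so the same 1.161 mol of electrons passes through the second cell.
2 H₂O → O₂ + 4 H⁺ + 4 e⁻ — 4 mol e⁻ per mol O₂, so n(O₂) = 1.161/4 = 0.2903 mol.
V = nRT/P = (0.2903 × 8.314 × 294) / (111 × 10³) = 0.00639 m³ = 6.39 L.

6.39 L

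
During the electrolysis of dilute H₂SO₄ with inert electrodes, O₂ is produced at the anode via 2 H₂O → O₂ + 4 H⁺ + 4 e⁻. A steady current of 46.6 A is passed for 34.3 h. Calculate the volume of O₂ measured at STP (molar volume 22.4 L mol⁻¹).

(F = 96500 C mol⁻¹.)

Q = I·t = 46.60 A × 123480 s = 5754000 C.
n(e⁻) = Q/F = 5754000 / 96500 = 59.63 mol.
4 electrons are transferred per O₂ molecule, so n(O₂) = 59.63 / 4 = 14.91 mol.
V = n × V_m = 14.91 × 22.4 = 334 L.

334 L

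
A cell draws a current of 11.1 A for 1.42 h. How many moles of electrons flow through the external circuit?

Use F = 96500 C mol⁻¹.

Q = I·t = 11.10 A × 5112.0 s = 56740 C.
n(e⁻) = Q/F = 56740 / 96500 = 0.588 mol.

0.588 mol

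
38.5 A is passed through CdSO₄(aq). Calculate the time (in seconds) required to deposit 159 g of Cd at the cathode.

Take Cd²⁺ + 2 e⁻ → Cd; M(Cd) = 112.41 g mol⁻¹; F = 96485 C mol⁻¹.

7090 s

n(Cd) = m/M = 159 / 112.41 = 1.414 mol.
Each Cd atom requires 2 electrons, so n(e⁻) = 2 × 1.414 = 2.829 mol.
Q = n(e⁻)·F = 2.829 × 96485 = 272900 C.
t = Q/I = 272900 / 38.50 A = 7090 s.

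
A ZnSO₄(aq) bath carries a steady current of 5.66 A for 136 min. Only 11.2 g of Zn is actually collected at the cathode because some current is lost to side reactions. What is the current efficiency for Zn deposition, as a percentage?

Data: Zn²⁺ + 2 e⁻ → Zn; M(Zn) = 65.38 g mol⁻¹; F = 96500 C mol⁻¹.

71.6 %

Q = I·t = 5.660 × 8160.0 = 46190 C; n(e⁻) = 46190/96500 = 0.4786 mol.
Theoretical n(Zn) = n(e⁻)/2 = 0.2393 mol, i.e. m_theo = 0.2393 × 65.38 = 15.65 g.
Efficiency = m_actual / m_theo = 11.2 / 15.65 = 71.6 %.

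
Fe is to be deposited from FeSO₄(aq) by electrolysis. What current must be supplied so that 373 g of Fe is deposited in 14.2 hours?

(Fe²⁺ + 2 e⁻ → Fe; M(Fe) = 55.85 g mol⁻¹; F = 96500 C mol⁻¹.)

25.2 A

n(Fe) = 373 / 55.85 = 6.679 mol.
n(e⁻) = 2 × 6.679 = 13.36 mol.
Q = n(e⁻)·F = 13.36 × 96500 = 1289000 C.
I = Q/t = 1289000 / 51120 s = 25.2 A.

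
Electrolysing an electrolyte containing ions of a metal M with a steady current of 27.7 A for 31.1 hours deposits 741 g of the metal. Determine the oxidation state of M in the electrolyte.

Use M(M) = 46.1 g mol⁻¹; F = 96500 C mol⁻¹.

Q = I·t = 27.70 A × 111960 s = 3101000 C, so n(e⁻) = 3101000/96500 = 32.14 mol.
n(M) deposited = 741 / 46.1 = 16.07 mol.
Electrons per atom = n(e⁻)/n(M) = 32.14 / 16.07 = 2.00 ≈ 2, so the ion is M²⁺.

+2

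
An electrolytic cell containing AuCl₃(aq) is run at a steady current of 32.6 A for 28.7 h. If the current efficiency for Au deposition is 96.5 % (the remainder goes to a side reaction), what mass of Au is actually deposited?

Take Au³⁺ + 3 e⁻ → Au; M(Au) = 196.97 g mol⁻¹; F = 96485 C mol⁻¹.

2210 g

Q = I·t = 32.60 × 103320 = 3368000 C.
n(e⁻) = 3368000/96485 = 34.91 mol; theoretically n(Au) = 34.91/3 = 11.64 mol, m_theo = 2292 g.
At 96.5 % efficiency, m_actual = 0.965 × 2292 = 2210 g.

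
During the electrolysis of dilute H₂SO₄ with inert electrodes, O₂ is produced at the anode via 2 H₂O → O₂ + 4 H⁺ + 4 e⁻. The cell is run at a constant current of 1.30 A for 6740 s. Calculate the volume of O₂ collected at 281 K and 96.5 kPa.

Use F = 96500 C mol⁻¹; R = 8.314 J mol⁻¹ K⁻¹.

Q = I·t = 1.300 A × 6740.0 s = 8762 C.
n(e⁻) = Q/F = 8762 / 96500 = 0.09080 mol.
4 electrons are transferred per O₂ molecule, so n(O₂) = 0.09080 / 4 = 0.02270 mol.
V = nRT/P = (0.02270 × 8.314 × 281) / (96.5 × 10³ Pa) = 5.50 × 10⁻⁴ m³ = 0.550 L.

0.550 L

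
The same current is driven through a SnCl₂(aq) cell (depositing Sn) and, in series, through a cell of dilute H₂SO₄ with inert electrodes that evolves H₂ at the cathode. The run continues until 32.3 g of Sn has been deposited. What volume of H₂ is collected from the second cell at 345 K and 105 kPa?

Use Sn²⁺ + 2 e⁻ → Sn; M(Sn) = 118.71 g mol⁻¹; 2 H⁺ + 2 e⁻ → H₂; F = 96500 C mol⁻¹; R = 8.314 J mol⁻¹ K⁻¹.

7.43 L

n(Sn) = 32.3 / 118.71 = 0.2721 mol, so n(e⁻) = 2 × 0.2721 = 0.5442 mol.
The cells are in series, so the same 0.5442 mol of electrons passes through the second cell.
2 H⁺ + 2 e⁻ → H₂ — 2 mol e⁻ per mol H₂, so n(H₂) = 0.5442/2 = 0.2721 mol.
V = nRT/P = (0.2721 × 8.314 × 345) / (105 × 10³) = 0.00743 m³ = 7.43 L.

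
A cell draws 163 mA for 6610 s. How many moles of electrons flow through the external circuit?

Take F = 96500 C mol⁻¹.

0.0112 mol

Q = I·t = 0.1630 A × 6610.0 s = 1077 C.
n(e⁻) = Q/F = 1077 / 96500 = 0.0112 mol.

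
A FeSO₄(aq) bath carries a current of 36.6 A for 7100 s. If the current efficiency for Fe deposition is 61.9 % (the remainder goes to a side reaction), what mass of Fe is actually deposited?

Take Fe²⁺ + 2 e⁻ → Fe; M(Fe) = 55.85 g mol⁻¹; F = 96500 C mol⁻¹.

46.5 g

Q = I·t = 36.60 × 7100.0 = 259900 C.
n(e⁻) = 259900/96500 = 2.693 mol; theoretically n(Fe) = 2.693/2 = 1.346 mol, m_theo = 75.20 g.
At 61.9 % efficiency, m_actual = 0.619 × 75.20 = 46.5 g.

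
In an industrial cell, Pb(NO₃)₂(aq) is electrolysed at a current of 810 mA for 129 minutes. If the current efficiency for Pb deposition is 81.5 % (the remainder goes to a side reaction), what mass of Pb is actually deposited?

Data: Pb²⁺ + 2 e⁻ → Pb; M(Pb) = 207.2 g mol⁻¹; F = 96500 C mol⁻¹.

Q = I·t = 0.8100 × 7740.0 = 6269 C.
n(e⁻) = 6269/96500 = 0.06497 mol; theoretically n(Pb) = 0.06497/2 = 0.03248 mol, m_theo = 6.731 g.
At 81.5 % efficiency, m_actual = 0.815 × 6.731 = 5.49 g.

5.49 g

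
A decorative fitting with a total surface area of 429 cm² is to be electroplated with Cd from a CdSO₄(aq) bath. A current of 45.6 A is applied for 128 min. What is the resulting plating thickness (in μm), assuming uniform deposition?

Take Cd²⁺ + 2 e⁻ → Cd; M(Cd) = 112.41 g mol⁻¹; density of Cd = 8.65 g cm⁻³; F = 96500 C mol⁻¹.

Q = I·t = 45.60 × 7680.0 = 350200 C; n(e⁻) = 3.629 mol.
n(Cd) = n(e⁻)/2 = 1.815 mol, so m = 1.815 × 112.41 = 204.0 g.
Volume = m/ρ = 204.0 / 8.65 = 23.58 cm³.
Thickness = V/A = 23.58 / 429 = 0.0550 cm = 550 μm.

550 μm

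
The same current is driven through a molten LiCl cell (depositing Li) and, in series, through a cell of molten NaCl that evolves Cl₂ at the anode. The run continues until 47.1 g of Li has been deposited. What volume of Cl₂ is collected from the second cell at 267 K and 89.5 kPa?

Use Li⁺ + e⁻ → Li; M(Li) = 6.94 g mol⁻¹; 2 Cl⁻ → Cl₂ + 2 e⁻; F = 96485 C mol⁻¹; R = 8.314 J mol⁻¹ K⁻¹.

n(Li) = 47.1 / 6.94 = 6.787 mol, so n(e⁻) = 1 × 6.787 = 6.787 mol.
The cells are in series, so the same 6.787 mol of electrons passes through the second cell.
2 Cl⁻ → Cl₂ + 2 e⁻ — 2 mol e⁻ per mol Cl₂, so n(Cl₂) = 6.787/2 = 3.393 mol.
V = nRT/P = (3.393 × 8.314 × 267) / (89.5 × 10³) = 0.0842 m³ = 84.2 L.

84.2 L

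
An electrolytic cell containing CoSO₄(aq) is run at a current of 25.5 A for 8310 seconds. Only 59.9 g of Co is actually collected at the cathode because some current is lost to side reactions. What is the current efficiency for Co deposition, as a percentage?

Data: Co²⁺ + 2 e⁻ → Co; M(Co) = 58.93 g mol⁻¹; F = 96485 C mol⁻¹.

Q = I·t = 25.50 × 8310.0 = 211900 C; n(e⁻) = 211900/96485 = 2.196 mol.
Theoretical n(Co) = n(e⁻)/2 = 1.098 mol, i.e. m_theo = 1.098 × 58.93 = 64.71 g.
Efficiency = m_actual / m_theo = 59.9 / 64.71 = 92.6 %.

92.6 %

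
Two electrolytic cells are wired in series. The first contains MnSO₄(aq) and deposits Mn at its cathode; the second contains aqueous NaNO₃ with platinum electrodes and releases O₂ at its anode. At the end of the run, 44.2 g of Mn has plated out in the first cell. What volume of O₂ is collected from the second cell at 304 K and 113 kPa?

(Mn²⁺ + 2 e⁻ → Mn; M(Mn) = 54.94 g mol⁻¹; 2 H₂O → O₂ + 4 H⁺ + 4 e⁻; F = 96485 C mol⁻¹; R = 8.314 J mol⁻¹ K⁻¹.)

9.00 L

n(Mn) = 44.2 / 54.94 = 0.8045 mol, so n(e⁻) = 2 × 0.8045 = 1.609 mol.
The cells are in series, so the same 1.609 mol of electrons passes through the second cell.
2 H₂O → O₂ + 4 H⁺ + 4 e⁻ — 4 mol e⁻ per mol O₂, so n(O₂) = 1.609/4 = 0.4023 mol.
V = nRT/P = (0.4023 × 8.314 × 304) / (113 × 10³) = 0.00900 m³ = 9.00 L.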